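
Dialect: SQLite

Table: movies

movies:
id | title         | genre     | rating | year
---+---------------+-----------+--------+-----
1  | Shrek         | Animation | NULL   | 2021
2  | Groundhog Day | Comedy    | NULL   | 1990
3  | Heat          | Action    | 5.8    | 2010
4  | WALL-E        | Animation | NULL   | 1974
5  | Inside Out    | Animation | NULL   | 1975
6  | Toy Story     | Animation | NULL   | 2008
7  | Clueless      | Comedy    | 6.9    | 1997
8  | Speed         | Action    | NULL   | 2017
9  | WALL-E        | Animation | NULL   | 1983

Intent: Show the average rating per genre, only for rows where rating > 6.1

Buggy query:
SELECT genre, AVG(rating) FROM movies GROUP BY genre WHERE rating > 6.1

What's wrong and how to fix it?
Bug: Row-level WHERE must come before GROUP BY in the clause order

Fix: Move the WHERE clause before GROUP BY

Corrected query:
SELECT genre, AVG(rating) FROM movies WHERE rating > 6.1 GROUP BY genre

Result:
genre  | AVG(rating)
-------+------------
Comedy | 6.9        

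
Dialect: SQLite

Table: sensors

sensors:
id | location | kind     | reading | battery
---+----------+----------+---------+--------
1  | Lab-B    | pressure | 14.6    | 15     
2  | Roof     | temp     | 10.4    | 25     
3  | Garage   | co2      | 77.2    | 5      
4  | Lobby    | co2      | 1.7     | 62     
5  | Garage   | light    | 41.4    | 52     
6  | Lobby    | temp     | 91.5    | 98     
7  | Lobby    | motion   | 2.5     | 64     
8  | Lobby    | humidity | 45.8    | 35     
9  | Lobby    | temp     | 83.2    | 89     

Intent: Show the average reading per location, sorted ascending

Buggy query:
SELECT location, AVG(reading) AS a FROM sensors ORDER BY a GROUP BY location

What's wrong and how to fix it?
Bug: GROUP BY must precede ORDER BY

Fix: Move ORDER BY to the end, after GROUP BY

Corrected query:
SELECT location, AVG(reading) AS a FROM sensors GROUP BY location ORDER BY a

Result:
location | a    
---------+------
Roof     | 10.4 
Lab-B    | 14.6 
Lobby    | 44.94
Garage   | 59.3 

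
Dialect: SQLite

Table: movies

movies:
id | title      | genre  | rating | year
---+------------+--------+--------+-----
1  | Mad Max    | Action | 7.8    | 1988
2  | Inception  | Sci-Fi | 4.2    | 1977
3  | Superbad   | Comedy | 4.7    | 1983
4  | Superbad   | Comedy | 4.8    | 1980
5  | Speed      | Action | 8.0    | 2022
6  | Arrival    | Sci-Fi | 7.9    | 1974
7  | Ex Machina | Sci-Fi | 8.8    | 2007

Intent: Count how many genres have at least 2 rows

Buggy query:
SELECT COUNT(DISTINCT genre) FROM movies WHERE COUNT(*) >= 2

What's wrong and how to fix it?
Bug: COUNT(*) cannot appear in WHERE; the per-group count doesn't exist yet

Fix: Use a subquery that GROUPs and filters with HAVING, then count its rows

Corrected query:
SELECT COUNT(*) FROM (SELECT genre FROM movies GROUP BY genre HAVING COUNT(*) >= 2)

Result:
COUNT(*)
--------
3       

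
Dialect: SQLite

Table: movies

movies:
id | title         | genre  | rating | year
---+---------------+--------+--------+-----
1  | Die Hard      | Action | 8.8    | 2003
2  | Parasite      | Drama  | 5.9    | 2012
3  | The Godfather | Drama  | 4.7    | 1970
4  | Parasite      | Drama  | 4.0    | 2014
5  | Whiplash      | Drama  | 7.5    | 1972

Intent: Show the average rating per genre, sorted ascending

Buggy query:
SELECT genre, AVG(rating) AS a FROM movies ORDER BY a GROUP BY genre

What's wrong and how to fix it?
Bug: GROUP BY must precede ORDER BY

Fix: Move ORDER BY to the end, after GROUP BY

Corrected query:
SELECT genre, AVG(rating) AS a FROM movies GROUP BY genre ORDER BY a

Result:
genre  | a    
-------+------
Drama  | 5.525
Action | 8.8  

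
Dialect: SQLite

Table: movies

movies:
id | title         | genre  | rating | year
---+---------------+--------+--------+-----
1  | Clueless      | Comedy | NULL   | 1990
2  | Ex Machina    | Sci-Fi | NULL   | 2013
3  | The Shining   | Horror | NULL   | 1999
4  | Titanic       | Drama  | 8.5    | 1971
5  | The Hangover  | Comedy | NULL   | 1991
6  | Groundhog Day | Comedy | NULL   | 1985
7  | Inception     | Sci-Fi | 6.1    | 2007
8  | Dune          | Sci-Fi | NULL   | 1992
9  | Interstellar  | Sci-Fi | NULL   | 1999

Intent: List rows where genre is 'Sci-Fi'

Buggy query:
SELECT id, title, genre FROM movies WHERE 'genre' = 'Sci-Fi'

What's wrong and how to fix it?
Bug: Single quotes denote string literals in SQL; the column name is being compared as a constant string

Fix: Reference the column as genre without single quotes

Corrected query:
SELECT id, title, genre FROM movies WHERE genre = 'Sci-Fi'

Result:
id | title        | genre 
---+--------------+-------
2  | Ex Machina   | Sci-Fi
7  | Inception    | Sci-Fi
8  | Dune         | Sci-Fi
9  | Interstellar | Sci-Fi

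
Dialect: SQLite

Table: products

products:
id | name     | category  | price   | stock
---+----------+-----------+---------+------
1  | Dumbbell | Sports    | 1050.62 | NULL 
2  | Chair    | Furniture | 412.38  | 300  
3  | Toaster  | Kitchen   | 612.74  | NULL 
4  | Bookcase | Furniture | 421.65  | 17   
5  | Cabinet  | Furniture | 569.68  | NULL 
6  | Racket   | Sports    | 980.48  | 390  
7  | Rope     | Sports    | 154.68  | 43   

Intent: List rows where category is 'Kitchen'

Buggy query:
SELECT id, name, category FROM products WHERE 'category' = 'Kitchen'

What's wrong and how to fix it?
Bug: Single quotes denote string literals in SQL; the column name is being compared as a constant string

Fix: Reference the column as category without single quotes

Corrected query:
SELECT id, name, category FROM products WHERE category = 'Kitchen'

Result:
id | name    | category
---+---------+---------
3  | Toaster | Kitchen 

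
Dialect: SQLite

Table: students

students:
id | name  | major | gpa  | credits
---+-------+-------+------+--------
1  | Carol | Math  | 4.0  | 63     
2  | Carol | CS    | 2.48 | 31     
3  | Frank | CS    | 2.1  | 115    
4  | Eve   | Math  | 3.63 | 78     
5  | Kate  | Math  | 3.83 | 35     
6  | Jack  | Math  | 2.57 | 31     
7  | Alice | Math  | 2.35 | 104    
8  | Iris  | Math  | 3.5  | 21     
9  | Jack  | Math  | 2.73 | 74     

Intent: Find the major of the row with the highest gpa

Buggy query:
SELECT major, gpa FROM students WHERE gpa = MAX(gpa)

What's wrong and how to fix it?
Bug: WHERE is evaluated per row; an aggregate over the whole table isn't defined there

Fix: Use a subquery: WHERE gpa = (SELECT MAX(gpa) FROM students)

Corrected query:
SELECT major, gpa FROM students WHERE gpa = (SELECT MAX(gpa) FROM students)

Result:
major | gpa
------+----
Math  | 4  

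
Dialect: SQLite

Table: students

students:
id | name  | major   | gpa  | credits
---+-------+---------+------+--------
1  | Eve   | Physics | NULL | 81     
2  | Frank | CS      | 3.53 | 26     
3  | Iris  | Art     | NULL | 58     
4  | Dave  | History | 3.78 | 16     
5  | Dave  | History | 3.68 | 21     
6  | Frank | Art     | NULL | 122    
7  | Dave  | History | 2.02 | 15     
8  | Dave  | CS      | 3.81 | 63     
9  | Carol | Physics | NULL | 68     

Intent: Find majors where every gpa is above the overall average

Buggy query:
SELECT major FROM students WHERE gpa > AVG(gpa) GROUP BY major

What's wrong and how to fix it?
Bug: AVG() is an aggregate; it can't sit directly in WHERE

Fix: Use a subquery for AVG and a HAVING MIN(...) filter so the condition holds for every row in the group

Corrected query:
SELECT major FROM students GROUP BY major HAVING MIN(gpa) > (SELECT AVG(gpa) FROM students)

Result:
major
-----
CS   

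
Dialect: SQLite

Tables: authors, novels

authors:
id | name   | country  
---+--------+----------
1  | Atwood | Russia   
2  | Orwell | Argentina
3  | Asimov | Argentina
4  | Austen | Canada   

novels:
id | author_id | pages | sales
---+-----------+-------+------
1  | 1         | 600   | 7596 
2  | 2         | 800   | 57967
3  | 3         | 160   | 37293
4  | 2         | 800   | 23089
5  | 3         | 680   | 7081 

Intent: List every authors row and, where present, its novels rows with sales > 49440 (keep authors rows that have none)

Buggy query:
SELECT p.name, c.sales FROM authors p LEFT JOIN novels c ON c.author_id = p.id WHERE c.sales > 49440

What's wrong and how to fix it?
Bug: Filtering c.sales in WHERE discards the NULL rows produced by LEFT JOIN, turning it into an inner join

Fix: Put 'c.sales > 49440' in the JOIN's ON clause instead of WHERE

Corrected query:
SELECT p.name, c.sales FROM authors p LEFT JOIN novels c ON c.author_id = p.id AND c.sales > 49440

Result:
name   | sales
-------+------
Atwood | NULL 
Orwell | 57967
Asimov | NULL 
Austen | NULL 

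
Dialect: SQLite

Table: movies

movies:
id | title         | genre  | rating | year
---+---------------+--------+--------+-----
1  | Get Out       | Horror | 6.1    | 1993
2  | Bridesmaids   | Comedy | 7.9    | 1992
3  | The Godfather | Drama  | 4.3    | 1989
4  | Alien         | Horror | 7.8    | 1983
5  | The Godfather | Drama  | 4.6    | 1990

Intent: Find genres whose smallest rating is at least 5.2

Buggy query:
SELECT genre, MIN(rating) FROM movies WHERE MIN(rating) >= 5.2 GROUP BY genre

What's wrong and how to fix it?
Bug: MIN() in WHERE is a misuse of aggregate

Fix: Replace WHERE with HAVING after the GROUP BY

Corrected query:
SELECT genre, MIN(rating) FROM movies GROUP BY genre HAVING MIN(rating) >= 5.2

Result:
genre  | MIN(rating)
-------+------------
Comedy | 7.9        
Horror | 6.1        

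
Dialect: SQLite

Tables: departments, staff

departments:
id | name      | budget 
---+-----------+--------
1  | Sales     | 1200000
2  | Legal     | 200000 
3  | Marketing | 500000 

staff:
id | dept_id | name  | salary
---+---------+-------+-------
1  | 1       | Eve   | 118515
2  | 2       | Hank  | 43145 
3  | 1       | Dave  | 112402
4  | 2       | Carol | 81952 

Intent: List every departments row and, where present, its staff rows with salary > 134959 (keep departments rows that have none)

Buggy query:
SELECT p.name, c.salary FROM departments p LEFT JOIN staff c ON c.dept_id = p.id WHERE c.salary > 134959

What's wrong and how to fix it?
Bug: Filtering c.salary in WHERE discards the NULL rows produced by LEFT JOIN, turning it into an inner join

Fix: Move the right-table condition into the ON clause so unmatched parents are kept

Corrected query:
SELECT p.name, c.salary FROM departments p LEFT JOIN staff c ON c.dept_id = p.id AND c.salary > 134959

Result:
name      | salary
----------+-------
Sales     | NULL  
Legal     | NULL  
Marketing | NULL  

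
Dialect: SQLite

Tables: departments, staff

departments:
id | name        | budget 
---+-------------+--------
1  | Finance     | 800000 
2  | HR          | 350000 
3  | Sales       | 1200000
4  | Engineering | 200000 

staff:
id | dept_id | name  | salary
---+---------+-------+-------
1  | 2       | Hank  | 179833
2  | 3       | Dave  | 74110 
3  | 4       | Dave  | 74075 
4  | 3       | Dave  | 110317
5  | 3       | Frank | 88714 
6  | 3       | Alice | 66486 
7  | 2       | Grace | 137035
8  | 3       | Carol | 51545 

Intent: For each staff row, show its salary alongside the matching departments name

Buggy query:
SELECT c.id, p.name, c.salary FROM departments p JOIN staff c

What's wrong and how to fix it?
Bug: Missing join condition: each staff row is matched to all departments rows instead of just its own

Fix: Add ON c.dept_id = p.id to the JOIN

Corrected query:
SELECT c.id, p.name, c.salary FROM departments p JOIN staff c ON c.dept_id = p.id

Result:
id | name        | salary
---+-------------+-------
1  | HR          | 179833
2  | Sales       | 74110 
3  | Engineering | 74075 
4  | Sales       | 110317
5  | Sales       | 88714 
6  | Sales       | 66486 
7  | HR          | 137035
8  | Sales       | 51545 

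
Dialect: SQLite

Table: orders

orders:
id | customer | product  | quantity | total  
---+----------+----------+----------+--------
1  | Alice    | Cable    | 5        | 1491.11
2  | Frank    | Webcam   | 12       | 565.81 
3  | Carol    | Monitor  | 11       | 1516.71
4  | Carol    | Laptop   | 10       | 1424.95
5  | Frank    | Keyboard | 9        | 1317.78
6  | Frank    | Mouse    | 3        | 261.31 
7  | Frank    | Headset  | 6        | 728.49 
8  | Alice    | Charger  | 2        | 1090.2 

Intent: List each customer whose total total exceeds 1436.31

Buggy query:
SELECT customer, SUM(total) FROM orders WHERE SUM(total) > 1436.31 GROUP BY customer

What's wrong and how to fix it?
Bug: Aggregate functions cannot appear in a WHERE clause

Fix: Use HAVING (which filters groups after aggregation) instead of WHERE

Corrected query:
SELECT customer, SUM(total) FROM orders GROUP BY customer HAVING SUM(total) > 1436.31

Result:
customer | SUM(total)
---------+-----------
Alice    | 2581.31   
Carol    | 2941.66   
Frank    | 2873.39   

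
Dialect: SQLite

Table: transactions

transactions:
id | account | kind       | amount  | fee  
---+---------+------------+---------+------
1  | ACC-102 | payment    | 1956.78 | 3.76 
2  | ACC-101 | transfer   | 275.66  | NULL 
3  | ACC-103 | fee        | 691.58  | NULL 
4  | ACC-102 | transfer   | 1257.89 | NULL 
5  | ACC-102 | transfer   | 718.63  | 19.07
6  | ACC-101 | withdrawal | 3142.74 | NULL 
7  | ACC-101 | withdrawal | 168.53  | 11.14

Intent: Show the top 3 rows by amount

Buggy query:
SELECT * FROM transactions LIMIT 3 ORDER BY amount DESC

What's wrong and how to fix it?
Bug: ORDER BY cannot follow LIMIT; LIMIT is the final clause

Fix: Sort with ORDER BY, then apply LIMIT

Corrected query:
SELECT * FROM transactions ORDER BY amount DESC LIMIT 3

Result:
id | account | kind       | amount  | fee 
---+---------+------------+---------+-----
6  | ACC-101 | withdrawal | 3142.74 | NULL
1  | ACC-102 | payment    | 1956.78 | 3.76
4  | ACC-102 | transfer   | 1257.89 | NULL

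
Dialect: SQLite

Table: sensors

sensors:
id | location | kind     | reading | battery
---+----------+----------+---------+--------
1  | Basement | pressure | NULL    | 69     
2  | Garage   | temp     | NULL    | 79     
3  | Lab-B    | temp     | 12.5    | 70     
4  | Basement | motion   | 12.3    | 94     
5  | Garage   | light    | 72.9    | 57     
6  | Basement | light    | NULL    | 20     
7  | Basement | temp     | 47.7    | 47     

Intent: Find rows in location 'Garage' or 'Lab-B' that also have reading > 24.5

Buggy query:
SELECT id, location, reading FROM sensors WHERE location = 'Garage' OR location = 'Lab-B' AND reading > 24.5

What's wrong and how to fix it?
Bug: AND binds tighter than OR, so this parses as location = 'Garage' OR (location = 'Lab-B' AND reading > 24.5)

Fix: Group the OR with parentheses (or use IN), then AND the threshold

Corrected query:
SELECT id, location, reading FROM sensors WHERE (location = 'Garage' OR location = 'Lab-B') AND reading > 24.5

Result:
id | location | reading
---+----------+--------
5  | Garage   | 72.9   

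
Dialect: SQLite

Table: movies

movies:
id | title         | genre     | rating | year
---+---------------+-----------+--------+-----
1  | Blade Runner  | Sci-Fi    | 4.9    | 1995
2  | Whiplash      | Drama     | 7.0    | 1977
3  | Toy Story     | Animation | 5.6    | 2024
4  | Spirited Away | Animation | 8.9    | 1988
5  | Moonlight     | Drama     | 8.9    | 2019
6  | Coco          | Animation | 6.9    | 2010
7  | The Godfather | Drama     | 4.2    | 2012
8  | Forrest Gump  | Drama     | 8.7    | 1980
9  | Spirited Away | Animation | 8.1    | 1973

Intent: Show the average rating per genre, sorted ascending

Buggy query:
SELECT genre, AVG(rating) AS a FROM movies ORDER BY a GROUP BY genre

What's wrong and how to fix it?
Bug: GROUP BY must precede ORDER BY

Fix: Reorder: SELECT … FROM … GROUP BY … ORDER BY …

Corrected query:
SELECT genre, AVG(rating) AS a FROM movies GROUP BY genre ORDER BY a

Result:
genre     | a    
----------+------
Sci-Fi    | 4.9  
Drama     | 7.2  
Animation | 7.375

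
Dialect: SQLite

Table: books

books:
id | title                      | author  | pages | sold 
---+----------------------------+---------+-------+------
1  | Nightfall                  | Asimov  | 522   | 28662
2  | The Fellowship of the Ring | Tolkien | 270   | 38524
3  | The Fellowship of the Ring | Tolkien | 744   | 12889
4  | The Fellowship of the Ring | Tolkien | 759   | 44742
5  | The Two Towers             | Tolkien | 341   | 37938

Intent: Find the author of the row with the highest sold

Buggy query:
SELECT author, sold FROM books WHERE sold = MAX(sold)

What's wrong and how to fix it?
Bug: WHERE is evaluated per row; an aggregate over the whole table isn't defined there

Fix: Use a subquery: WHERE sold = (SELECT MAX(sold) FROM books)

Corrected query:
SELECT author, sold FROM books WHERE sold = (SELECT MAX(sold) FROM books)

Result:
author  | sold 
--------+------
Tolkien | 44742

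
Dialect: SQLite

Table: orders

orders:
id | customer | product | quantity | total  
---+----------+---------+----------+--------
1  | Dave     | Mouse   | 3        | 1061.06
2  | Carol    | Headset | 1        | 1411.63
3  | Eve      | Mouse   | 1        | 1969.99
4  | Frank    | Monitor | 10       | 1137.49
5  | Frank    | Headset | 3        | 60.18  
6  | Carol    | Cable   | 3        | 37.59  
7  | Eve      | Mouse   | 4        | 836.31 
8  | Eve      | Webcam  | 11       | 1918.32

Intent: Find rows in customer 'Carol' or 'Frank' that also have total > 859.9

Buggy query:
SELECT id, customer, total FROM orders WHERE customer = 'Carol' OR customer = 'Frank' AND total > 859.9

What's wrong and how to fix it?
Bug: Without parentheses, AND is evaluated before OR, so the total filter only applies to the 'Frank' branch

Fix: Add parentheses around the OR so the AND applies to both alternatives

Corrected query:
SELECT id, customer, total FROM orders WHERE (customer = 'Carol' OR customer = 'Frank') AND total > 859.9

Result:
id | customer | total  
---+----------+--------
2  | Carol    | 1411.63
4  | Frank    | 1137.49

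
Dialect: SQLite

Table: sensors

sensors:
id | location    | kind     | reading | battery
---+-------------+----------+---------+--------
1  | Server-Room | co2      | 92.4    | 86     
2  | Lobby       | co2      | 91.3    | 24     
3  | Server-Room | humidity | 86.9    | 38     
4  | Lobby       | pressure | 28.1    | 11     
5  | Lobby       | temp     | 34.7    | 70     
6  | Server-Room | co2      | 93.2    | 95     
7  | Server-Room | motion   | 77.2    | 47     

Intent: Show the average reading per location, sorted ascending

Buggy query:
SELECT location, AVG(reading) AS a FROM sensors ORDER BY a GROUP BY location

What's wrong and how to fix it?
Bug: ORDER BY appears before GROUP BY; SQL clause order requires GROUP BY first

Fix: Reorder: SELECT … FROM … GROUP BY … ORDER BY …

Corrected query:
SELECT location, AVG(reading) AS a FROM sensors GROUP BY location ORDER BY a

Result:
location    | a        
------------+----------
Lobby       | 51.366667
Server-Room | 87.425   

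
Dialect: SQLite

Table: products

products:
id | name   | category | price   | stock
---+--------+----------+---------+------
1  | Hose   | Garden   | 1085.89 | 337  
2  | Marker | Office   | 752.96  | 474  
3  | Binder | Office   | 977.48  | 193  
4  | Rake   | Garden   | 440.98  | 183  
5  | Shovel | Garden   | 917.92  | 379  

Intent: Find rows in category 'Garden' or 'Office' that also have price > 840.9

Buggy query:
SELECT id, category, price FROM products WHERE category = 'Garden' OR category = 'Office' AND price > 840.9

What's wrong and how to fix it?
Bug: Without parentheses, AND is evaluated before OR, so the price filter only applies to the 'Office' branch

Fix: Group the OR with parentheses (or use IN), then AND the threshold

Corrected query:
SELECT id, category, price FROM products WHERE (category = 'Garden' OR category = 'Office') AND price > 840.9

Result:
id | category | price  
---+----------+--------
1  | Garden   | 1085.89
3  | Office   | 977.48 
5  | Garden   | 917.92 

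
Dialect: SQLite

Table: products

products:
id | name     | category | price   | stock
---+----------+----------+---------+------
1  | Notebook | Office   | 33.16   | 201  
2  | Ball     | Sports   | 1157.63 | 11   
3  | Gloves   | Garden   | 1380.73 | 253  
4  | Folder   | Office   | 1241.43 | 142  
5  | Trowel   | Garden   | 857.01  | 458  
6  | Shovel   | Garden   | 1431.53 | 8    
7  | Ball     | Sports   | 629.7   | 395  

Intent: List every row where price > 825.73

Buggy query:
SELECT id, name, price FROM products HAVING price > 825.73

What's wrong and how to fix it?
Bug: HAVING filters the output of aggregation, but this query has no GROUP BY and no aggregate functions, so SQLite rejects it (HAVING clause on a non-aggregate query); the condition here is per row

Fix: Use WHERE for row-level filtering

Corrected query:
SELECT id, name, price FROM products WHERE price > 825.73

Result:
id | name   | price  
---+--------+--------
2  | Ball   | 1157.63
3  | Gloves | 1380.73
4  | Folder | 1241.43
5  | Trowel | 857.01 
6  | Shovel | 1431.53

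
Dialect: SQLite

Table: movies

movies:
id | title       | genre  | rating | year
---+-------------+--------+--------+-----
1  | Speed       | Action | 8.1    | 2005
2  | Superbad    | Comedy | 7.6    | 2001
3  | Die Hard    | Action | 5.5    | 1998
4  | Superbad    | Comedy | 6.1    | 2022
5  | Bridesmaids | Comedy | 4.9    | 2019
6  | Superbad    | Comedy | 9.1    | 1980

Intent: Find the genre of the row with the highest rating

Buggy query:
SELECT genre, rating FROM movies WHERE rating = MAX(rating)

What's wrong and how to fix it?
Bug: WHERE is evaluated per row; an aggregate over the whole table isn't defined there

Fix: Use a subquery: WHERE rating = (SELECT MAX(rating) FROM movies)

Corrected query:
SELECT genre, rating FROM movies WHERE rating = (SELECT MAX(rating) FROM movies)

Result:
genre  | rating
-------+-------
Comedy | 9.1   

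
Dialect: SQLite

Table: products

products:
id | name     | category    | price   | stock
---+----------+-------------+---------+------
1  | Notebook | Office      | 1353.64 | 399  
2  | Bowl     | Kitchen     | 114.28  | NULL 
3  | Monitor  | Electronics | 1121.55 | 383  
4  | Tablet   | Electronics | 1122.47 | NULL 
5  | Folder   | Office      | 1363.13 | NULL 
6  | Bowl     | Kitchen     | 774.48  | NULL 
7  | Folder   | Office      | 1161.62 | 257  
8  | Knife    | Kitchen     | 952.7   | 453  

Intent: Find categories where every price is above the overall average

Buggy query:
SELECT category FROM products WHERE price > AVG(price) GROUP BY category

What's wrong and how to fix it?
Bug: WHERE evaluates per row before aggregation, so AVG() is unavailable

Fix: Use a subquery for AVG and a HAVING MIN(...) filter so the condition holds for every row in the group

Corrected query:
SELECT category FROM products GROUP BY category HAVING MIN(price) > (SELECT AVG(price) FROM products)

Result:
category   
-----------
Electronics
Office     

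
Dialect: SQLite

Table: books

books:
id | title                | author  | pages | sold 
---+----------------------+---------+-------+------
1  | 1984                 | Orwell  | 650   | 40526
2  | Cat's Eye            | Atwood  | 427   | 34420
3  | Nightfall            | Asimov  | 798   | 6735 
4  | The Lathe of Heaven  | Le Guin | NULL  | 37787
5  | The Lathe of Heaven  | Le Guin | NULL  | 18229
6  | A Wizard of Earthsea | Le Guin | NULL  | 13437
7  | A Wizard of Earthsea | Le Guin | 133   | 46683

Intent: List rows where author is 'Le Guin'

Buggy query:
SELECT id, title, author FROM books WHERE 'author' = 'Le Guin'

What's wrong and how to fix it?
Bug: Single quotes denote string literals in SQL; the column name is being compared as a constant string

Fix: Reference the column as author without single quotes

Corrected query:
SELECT id, title, author FROM books WHERE author = 'Le Guin'

Result:
id | title                | author 
---+----------------------+--------
4  | The Lathe of Heaven  | Le Guin
5  | The Lathe of Heaven  | Le Guin
6  | A Wizard of Earthsea | Le Guin
7  | A Wizard of Earthsea | Le Guin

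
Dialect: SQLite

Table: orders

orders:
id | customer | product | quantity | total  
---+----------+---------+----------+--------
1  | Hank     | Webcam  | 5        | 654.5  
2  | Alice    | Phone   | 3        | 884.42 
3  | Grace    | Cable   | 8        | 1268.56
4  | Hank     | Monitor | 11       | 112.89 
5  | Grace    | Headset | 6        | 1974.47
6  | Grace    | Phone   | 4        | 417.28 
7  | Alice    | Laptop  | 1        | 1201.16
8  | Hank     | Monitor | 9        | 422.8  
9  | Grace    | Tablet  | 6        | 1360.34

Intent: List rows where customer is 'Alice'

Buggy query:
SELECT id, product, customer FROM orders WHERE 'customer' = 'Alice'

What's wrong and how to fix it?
Bug: 'customer' in single quotes is a string literal, not the column; the comparison is literal-vs-literal and never true

Fix: Reference the column as customer without single quotes

Corrected query:
SELECT id, product, customer FROM orders WHERE customer = 'Alice'

Result:
id | product | customer
---+---------+---------
2  | Phone   | Alice   
7  | Laptop  | Alice   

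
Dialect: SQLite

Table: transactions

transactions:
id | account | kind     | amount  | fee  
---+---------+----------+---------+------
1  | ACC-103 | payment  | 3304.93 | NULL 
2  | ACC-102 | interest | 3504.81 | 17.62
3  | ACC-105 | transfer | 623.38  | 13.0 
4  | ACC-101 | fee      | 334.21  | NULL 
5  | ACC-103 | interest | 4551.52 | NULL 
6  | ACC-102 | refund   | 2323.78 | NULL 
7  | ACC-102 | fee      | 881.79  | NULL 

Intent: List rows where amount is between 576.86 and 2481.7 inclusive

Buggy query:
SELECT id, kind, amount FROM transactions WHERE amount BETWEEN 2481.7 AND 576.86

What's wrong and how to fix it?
Bug: BETWEEN expects the lower bound first; with 2481.7 AND 576.86 the range is empty

Fix: Swap the bounds so the smaller value comes first

Corrected query:
SELECT id, kind, amount FROM transactions WHERE amount BETWEEN 576.86 AND 2481.7

Result:
id | kind     | amount 
---+----------+--------
3  | transfer | 623.38 
6  | refund   | 2323.78
7  | fee      | 881.79 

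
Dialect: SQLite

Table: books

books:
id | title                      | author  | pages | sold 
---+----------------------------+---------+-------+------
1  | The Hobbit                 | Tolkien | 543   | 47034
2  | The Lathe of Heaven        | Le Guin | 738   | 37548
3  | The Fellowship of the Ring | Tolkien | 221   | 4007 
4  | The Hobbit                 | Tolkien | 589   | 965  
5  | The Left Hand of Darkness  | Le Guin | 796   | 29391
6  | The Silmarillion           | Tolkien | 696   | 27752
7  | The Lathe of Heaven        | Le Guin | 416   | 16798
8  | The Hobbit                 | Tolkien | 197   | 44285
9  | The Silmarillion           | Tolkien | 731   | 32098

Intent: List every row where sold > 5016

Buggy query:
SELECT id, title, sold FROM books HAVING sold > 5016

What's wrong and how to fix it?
Bug: HAVING filters the output of aggregation, but this query has no GROUP BY and no aggregate functions, so SQLite rejects it (HAVING clause on a non-aggregate query); the condition here is per row

Fix: Use WHERE for row-level filtering

Corrected query:
SELECT id, title, sold FROM books WHERE sold > 5016

Result:
id | title                     | sold 
---+---------------------------+------
1  | The Hobbit                | 47034
2  | The Lathe of Heaven       | 37548
5  | The Left Hand of Darkness | 29391
6  | The Silmarillion          | 27752
7  | The Lathe of Heaven       | 16798
8  | The Hobbit                | 44285
9  | The Silmarillion          | 32098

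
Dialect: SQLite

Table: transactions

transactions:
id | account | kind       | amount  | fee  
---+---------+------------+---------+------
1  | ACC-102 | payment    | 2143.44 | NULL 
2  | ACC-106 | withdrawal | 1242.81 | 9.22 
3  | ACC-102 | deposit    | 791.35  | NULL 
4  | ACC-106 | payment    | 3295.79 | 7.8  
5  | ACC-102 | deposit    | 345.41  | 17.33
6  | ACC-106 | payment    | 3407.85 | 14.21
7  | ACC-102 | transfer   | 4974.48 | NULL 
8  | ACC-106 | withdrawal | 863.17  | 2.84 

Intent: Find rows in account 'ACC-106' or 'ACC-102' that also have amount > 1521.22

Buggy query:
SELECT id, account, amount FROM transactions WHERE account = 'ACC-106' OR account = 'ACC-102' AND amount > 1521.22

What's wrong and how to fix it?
Bug: AND binds tighter than OR, so this parses as account = 'ACC-106' OR (account = 'ACC-102' AND amount > 1521.22)

Fix: Add parentheses around the OR so the AND applies to both alternatives

Corrected query:
SELECT id, account, amount FROM transactions WHERE (account = 'ACC-106' OR account = 'ACC-102') AND amount > 1521.22

Result:
id | account | amount 
---+---------+--------
1  | ACC-102 | 2143.44
4  | ACC-106 | 3295.79
6  | ACC-106 | 3407.85
7  | ACC-102 | 4974.48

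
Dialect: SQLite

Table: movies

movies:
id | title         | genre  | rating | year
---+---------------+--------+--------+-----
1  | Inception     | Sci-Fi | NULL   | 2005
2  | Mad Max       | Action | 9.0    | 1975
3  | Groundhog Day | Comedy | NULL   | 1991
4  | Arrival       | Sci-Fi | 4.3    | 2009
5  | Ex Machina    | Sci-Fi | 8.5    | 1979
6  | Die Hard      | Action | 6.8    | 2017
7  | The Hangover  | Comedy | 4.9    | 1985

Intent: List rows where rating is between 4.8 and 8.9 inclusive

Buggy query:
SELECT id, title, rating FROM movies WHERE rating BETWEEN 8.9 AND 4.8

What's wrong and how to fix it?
Bug: BETWEEN expects the lower bound first; with 8.9 AND 4.8 the range is empty

Fix: Swap the bounds so the smaller value comes first

Corrected query:
SELECT id, title, rating FROM movies WHERE rating BETWEEN 4.8 AND 8.9

Result:
id | title        | rating
---+--------------+-------
5  | Ex Machina   | 8.5   
6  | Die Hard     | 6.8   
7  | The Hangover | 4.9   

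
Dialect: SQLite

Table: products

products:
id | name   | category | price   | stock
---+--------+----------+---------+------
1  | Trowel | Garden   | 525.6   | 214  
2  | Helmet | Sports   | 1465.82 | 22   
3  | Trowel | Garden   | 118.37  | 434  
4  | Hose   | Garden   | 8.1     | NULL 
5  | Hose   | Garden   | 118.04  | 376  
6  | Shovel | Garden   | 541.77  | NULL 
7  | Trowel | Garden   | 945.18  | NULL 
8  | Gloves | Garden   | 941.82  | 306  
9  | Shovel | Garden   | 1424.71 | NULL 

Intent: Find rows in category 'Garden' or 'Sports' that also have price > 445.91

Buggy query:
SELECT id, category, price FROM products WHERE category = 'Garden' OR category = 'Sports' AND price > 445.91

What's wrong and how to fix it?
Bug: AND binds tighter than OR, so this parses as category = 'Garden' OR (category = 'Sports' AND price > 445.91)

Fix: Group the OR with parentheses (or use IN), then AND the threshold

Corrected query:
SELECT id, category, price FROM products WHERE (category = 'Garden' OR category = 'Sports') AND price > 445.91

Result:
id | category | price  
---+----------+--------
1  | Garden   | 525.6  
2  | Sports   | 1465.82
6  | Garden   | 541.77 
7  | Garden   | 945.18 
8  | Garden   | 941.82 
9  | Garden   | 1424.71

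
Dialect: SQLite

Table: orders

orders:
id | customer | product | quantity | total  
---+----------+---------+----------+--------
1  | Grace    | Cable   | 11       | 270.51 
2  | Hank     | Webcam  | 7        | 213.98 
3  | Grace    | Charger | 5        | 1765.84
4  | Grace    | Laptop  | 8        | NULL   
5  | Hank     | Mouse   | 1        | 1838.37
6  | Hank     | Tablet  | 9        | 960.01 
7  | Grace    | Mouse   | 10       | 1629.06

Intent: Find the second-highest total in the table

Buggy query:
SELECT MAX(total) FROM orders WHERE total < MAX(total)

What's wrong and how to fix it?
Bug: The inner MAX is an aggregate inside WHERE, which is not allowed

Fix: Put the inner MAX in a scalar subquery

Corrected query:
SELECT MAX(total) FROM orders WHERE total < (SELECT MAX(total) FROM orders)

Result:
MAX(total)
----------
1765.84   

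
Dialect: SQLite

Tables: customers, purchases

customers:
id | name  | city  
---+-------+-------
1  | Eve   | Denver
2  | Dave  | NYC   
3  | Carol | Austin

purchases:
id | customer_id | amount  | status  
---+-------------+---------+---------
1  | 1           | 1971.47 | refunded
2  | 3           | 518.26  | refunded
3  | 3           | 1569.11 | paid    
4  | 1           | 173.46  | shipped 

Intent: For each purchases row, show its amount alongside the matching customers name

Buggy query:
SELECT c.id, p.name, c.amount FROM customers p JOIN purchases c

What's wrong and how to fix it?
Bug: JOIN with no ON clause produces a cartesian product; every purchases row pairs with every customers row

Fix: Specify the join condition linking the foreign key to the parent id

Corrected query:
SELECT c.id, p.name, c.amount FROM customers p JOIN purchases c ON c.customer_id = p.id

Result:
id | name  | amount 
---+-------+--------
1  | Eve   | 1971.47
2  | Carol | 518.26 
3  | Carol | 1569.11
4  | Eve   | 173.46 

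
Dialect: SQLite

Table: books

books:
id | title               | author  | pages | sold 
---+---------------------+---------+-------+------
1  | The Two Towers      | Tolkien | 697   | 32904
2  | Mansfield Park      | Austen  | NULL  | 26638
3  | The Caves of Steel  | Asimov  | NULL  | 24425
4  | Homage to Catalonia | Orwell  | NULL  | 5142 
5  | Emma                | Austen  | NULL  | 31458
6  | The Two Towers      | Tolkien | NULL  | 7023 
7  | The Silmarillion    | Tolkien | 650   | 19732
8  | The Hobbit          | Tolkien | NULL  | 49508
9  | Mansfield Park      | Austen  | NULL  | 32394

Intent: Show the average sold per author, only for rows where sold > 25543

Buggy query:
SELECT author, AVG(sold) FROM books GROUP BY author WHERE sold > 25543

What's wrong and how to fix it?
Bug: WHERE cannot follow GROUP BY

Fix: Move the WHERE clause before GROUP BY

Corrected query:
SELECT author, AVG(sold) FROM books WHERE sold > 25543 GROUP BY author

Result:
author  | AVG(sold)   
--------+-------------
Austen  | 30163.333333
Tolkien | 41206       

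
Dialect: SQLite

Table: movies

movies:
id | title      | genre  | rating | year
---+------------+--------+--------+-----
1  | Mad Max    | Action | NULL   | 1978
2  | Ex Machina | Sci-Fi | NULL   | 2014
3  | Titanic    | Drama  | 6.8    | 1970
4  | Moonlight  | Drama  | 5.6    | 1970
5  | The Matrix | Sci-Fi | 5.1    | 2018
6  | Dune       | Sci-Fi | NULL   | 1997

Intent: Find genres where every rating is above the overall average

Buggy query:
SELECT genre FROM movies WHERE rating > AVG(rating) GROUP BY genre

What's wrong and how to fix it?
Bug: AVG() is an aggregate; it can't sit directly in WHERE

Fix: Use a subquery for AVG and a HAVING MIN(...) filter so the condition holds for every row in the group

Corrected query:
SELECT genre FROM movies GROUP BY genre HAVING MIN(rating) > (SELECT AVG(rating) FROM movies)

Result:
(no rows)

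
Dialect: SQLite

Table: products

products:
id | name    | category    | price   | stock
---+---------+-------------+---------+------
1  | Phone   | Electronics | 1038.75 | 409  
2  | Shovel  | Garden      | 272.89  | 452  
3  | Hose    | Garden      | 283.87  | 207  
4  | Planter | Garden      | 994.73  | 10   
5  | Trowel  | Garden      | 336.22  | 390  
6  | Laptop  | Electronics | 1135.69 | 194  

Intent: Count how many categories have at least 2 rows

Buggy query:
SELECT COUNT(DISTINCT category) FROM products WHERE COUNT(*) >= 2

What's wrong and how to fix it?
Bug: WHERE filters individual rows, not groups, so a group-level COUNT is invalid there

Fix: Use a subquery that GROUPs and filters with HAVING, then count its rows

Corrected query:
SELECT COUNT(*) FROM (SELECT category FROM products GROUP BY category HAVING COUNT(*) >= 2)

Result:
COUNT(*)
--------
2       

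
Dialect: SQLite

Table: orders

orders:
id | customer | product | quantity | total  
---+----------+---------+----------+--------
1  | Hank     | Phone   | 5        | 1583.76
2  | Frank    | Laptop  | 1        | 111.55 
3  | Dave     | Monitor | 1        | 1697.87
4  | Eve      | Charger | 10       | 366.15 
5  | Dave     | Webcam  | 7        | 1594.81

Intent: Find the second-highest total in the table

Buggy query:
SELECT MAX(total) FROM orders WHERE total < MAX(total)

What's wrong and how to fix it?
Bug: The inner MAX is an aggregate inside WHERE, which is not allowed

Fix: Compute the overall MAX in a subquery, then take MAX of rows below it

Corrected query:
SELECT MAX(total) FROM orders WHERE total < (SELECT MAX(total) FROM orders)

Result:
MAX(total)
----------
1594.81   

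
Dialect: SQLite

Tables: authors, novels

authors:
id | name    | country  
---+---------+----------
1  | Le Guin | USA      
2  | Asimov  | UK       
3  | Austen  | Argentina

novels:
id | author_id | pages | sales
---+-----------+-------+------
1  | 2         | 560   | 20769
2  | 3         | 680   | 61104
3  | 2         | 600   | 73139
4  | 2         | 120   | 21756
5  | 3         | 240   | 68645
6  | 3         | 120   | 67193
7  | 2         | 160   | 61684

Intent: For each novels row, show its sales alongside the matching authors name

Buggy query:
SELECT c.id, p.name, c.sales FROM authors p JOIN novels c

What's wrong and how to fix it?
Bug: Missing join condition: each novels row is matched to all authors rows instead of just its own

Fix: Add ON c.author_id = p.id to the JOIN

Corrected query:
SELECT c.id, p.name, c.sales FROM authors p JOIN novels c ON c.author_id = p.id

Result:
id | name   | sales
---+--------+------
1  | Asimov | 20769
2  | Austen | 61104
3  | Asimov | 73139
4  | Asimov | 21756
5  | Austen | 68645
6  | Austen | 67193
7  | Asimov | 61684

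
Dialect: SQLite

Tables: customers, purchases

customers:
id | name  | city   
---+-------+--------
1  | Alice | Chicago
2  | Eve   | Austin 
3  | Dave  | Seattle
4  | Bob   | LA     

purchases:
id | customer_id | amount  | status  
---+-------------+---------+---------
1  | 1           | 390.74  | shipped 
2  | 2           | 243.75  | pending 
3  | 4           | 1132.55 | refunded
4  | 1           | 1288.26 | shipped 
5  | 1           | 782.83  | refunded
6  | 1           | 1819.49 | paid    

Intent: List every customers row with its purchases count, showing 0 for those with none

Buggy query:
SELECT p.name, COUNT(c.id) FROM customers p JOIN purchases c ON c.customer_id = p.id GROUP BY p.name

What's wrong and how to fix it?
Bug: INNER JOIN drops customers rows that have no matching purchases rows

Fix: Use LEFT JOIN so parents without children still appear (COUNT(c.id) gives 0)

Corrected query:
SELECT p.name, COUNT(c.id) FROM customers p LEFT JOIN purchases c ON c.customer_id = p.id GROUP BY p.name

Result:
name  | COUNT(c.id)
------+------------
Alice | 4          
Bob   | 1          
Dave  | 0          
Eve   | 1          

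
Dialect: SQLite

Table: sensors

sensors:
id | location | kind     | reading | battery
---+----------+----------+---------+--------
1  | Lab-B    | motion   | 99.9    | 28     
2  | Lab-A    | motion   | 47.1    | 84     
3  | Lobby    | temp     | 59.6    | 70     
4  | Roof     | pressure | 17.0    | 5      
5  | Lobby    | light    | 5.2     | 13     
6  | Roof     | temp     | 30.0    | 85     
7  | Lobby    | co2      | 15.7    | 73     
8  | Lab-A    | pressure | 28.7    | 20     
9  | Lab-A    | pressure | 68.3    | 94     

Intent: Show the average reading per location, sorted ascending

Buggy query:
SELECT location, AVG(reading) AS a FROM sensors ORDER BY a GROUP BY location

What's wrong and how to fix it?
Bug: ORDER BY appears before GROUP BY; SQL clause order requires GROUP BY first

Fix: Reorder: SELECT … FROM … GROUP BY … ORDER BY …

Corrected query:
SELECT location, AVG(reading) AS a FROM sensors GROUP BY location ORDER BY a

Result:
location | a        
---------+----------
Roof     | 23.5     
Lobby    | 26.833333
Lab-A    | 48.033333
Lab-B    | 99.9     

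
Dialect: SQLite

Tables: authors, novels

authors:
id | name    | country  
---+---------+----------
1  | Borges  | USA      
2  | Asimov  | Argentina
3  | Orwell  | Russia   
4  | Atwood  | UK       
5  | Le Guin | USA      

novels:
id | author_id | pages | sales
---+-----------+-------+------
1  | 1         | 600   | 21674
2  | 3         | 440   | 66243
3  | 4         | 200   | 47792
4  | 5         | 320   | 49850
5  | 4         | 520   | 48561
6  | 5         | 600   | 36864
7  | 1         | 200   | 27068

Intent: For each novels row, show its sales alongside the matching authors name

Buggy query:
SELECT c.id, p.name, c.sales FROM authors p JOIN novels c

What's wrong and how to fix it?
Bug: JOIN with no ON clause produces a cartesian product; every novels row pairs with every authors row

Fix: Add ON c.author_id = p.id to the JOIN

Corrected query:
SELECT c.id, p.name, c.sales FROM authors p JOIN novels c ON c.author_id = p.id

Result:
id | name    | sales
---+---------+------
1  | Borges  | 21674
2  | Orwell  | 66243
3  | Atwood  | 47792
4  | Le Guin | 49850
5  | Atwood  | 48561
6  | Le Guin | 36864
7  | Borges  | 27068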